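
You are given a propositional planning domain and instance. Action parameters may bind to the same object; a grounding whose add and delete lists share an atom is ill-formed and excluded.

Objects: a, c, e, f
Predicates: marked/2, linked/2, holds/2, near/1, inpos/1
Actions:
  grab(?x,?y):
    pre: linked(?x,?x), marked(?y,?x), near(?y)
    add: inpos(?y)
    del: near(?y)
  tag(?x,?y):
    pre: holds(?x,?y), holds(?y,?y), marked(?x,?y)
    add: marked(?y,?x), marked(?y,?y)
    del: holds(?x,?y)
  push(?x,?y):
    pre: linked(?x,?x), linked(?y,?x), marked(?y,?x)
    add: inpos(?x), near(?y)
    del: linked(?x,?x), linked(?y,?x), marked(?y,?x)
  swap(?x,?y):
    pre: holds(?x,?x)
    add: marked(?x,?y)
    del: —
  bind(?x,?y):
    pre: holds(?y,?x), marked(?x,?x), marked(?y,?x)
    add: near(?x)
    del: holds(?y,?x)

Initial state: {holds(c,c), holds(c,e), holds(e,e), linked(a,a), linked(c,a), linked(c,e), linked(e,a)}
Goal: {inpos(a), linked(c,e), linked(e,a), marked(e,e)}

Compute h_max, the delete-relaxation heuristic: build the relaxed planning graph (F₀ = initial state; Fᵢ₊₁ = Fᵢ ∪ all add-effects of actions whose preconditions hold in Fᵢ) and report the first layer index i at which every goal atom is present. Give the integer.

2

F0 = init (7 atoms)
F1 = F0 ∪ {marked(c,a), marked(c,c), marked(c,e), marked(c,f), marked(e,a), marked(e,c), marked(e,e), marked(e,f)}  (15 atoms)
F2 = F1 ∪ {inpos(a), near(c), near(e)}  (18 atoms)
goal ⊆ F2  ⇒  h_max = 2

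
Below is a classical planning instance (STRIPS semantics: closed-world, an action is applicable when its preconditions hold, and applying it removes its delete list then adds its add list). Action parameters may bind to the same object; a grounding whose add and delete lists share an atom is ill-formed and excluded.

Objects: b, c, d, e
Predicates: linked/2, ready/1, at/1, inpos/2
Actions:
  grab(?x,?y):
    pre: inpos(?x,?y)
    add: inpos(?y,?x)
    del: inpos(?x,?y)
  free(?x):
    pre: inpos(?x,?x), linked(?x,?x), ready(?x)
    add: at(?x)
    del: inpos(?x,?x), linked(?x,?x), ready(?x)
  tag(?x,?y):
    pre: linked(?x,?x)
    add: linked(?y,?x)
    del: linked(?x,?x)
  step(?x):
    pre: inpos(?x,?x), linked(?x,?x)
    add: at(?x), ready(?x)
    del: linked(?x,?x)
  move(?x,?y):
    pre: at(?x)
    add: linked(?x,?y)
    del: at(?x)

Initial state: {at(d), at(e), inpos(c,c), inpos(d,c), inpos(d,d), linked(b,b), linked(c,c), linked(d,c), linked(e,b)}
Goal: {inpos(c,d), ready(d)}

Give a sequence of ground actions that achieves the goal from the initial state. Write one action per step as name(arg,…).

grab(d,c); move(d,d); step(d)

1. grab(d,c)  →  {at(d), at(e), inpos(c,c), inpos(c,d), inpos(d,d), linked(b,b), linked(c,c), linked(d,c), linked(e,b)}
2. move(d,d)  →  {at(e), inpos(c,c), inpos(c,d), inpos(d,d), linked(b,b), linked(c,c), linked(d,c), linked(d,d), linked(e,b)}
3. step(d)  →  {at(d), at(e), inpos(c,c), inpos(c,d), inpos(d,d), linked(b,b), linked(c,c), linked(d,c), linked(e,b), ready(d)}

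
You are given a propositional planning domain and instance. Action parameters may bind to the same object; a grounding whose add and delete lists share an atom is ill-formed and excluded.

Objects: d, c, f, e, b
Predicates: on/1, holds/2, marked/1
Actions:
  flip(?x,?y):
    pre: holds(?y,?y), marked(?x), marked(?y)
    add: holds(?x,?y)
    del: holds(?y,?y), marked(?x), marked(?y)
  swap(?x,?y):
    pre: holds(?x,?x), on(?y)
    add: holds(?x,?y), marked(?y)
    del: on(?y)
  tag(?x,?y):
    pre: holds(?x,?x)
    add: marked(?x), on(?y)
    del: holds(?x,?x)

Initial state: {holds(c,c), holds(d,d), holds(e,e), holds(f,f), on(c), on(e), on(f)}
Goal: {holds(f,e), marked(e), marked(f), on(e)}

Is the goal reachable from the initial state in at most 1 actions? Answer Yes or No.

No

1. swap(f,e)  →  {holds(c,c), holds(d,d), holds(e,e), holds(f,e), holds(f,f), marked(e), on(c), on(f)}
2. tag(f,e)  →  {holds(c,c), holds(d,d), holds(e,e), holds(f,e), marked(e), marked(f), on(c), on(e), on(f)}
optimal plan length = 2; 2 > 1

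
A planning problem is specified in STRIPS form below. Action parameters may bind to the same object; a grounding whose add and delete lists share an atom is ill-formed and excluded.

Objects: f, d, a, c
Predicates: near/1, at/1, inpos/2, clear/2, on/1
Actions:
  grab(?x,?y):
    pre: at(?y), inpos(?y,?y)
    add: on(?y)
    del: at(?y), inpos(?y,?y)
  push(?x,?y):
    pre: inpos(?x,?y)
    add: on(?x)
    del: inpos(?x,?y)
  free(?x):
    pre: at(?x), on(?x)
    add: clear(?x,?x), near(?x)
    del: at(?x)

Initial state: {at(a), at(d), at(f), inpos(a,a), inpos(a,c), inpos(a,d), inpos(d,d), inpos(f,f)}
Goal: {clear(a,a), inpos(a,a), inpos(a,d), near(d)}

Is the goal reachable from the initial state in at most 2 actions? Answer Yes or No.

1. push(d,d)  →  {at(a), at(d), at(f), inpos(a,a), inpos(a,c), inpos(a,d), inpos(f,f), on(d)}
2. push(a,c)  →  {at(a), at(d), at(f), inpos(a,a), inpos(a,d), inpos(f,f), on(a), on(d)}
3. free(d)  →  {at(a), at(f), clear(d,d), inpos(a,a), inpos(a,d), inpos(f,f), near(d), on(a), on(d)}
4. free(a)  →  {at(f), clear(a,a), clear(d,d), inpos(a,a), inpos(a,d), inpos(f,f), near(a), near(d), on(a), on(d)}
optimal plan length = 4; 4 > 2

No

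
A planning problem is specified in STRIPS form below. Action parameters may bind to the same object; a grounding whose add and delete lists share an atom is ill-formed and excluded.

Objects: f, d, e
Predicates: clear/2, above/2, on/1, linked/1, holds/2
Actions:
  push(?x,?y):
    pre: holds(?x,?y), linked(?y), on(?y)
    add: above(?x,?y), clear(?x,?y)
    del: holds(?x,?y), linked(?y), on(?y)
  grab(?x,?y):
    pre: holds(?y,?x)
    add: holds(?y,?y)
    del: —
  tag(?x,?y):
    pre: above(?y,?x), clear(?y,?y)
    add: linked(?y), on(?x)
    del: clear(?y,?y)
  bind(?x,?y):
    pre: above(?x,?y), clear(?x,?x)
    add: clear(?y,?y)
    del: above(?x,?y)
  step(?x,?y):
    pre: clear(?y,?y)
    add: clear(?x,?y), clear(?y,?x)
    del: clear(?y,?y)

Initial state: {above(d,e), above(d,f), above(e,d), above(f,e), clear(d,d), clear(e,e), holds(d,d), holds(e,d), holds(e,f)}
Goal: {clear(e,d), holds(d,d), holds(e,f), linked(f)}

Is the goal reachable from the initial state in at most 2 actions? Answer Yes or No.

No

1. bind(d,f)  →  {above(d,e), above(e,d), above(f,e), clear(d,d), clear(e,e), clear(f,f), holds(d,d), holds(e,d), holds(e,f)}
2. tag(e,f)  →  {above(d,e), above(e,d), above(f,e), clear(d,d), clear(e,e), holds(d,d), holds(e,d), holds(e,f), linked(f), on(e)}
3. step(d,e)  →  {above(d,e), above(e,d), above(f,e), clear(d,d), clear(d,e), clear(e,d), holds(d,d), holds(e,d), holds(e,f), linked(f), on(e)}
optimal plan length = 3; 3 > 2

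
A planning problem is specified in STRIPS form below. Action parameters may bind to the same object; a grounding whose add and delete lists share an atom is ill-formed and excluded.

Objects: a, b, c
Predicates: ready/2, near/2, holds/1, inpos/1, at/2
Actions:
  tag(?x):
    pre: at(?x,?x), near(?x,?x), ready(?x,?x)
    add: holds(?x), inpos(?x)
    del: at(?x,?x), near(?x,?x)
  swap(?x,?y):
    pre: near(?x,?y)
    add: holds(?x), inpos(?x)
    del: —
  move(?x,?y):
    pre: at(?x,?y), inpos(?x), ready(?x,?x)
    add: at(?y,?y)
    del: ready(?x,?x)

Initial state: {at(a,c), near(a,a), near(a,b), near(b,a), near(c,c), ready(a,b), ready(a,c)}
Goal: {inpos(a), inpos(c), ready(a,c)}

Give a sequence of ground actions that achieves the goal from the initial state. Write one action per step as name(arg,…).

swap(a,a); swap(c,c)

1. swap(a,a)  →  {at(a,c), holds(a), inpos(a), near(a,a), near(a,b), near(b,a), near(c,c), ready(a,b), ready(a,c)}
2. swap(c,c)  →  {at(a,c), holds(a), holds(c), inpos(a), inpos(c), near(a,a), near(a,b), near(b,a), near(c,c), ready(a,b), ready(a,c)}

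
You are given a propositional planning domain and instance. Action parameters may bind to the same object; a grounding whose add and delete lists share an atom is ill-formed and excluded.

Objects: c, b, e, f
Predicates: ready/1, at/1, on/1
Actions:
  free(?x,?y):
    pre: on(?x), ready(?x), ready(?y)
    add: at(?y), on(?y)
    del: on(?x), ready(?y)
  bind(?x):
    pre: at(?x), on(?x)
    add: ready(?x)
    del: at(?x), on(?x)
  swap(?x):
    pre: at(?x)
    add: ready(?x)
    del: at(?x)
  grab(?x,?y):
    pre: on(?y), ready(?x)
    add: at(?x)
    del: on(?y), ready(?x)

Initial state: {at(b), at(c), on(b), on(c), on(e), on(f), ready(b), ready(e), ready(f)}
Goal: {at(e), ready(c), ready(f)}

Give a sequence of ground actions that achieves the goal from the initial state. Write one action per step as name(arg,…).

free(b,e); bind(c)

1. free(b,e)  →  {at(b), at(c), at(e), on(c), on(e), on(f), ready(b), ready(f)}
2. bind(c)  →  {at(b), at(e), on(e), on(f), ready(b), ready(c), ready(f)}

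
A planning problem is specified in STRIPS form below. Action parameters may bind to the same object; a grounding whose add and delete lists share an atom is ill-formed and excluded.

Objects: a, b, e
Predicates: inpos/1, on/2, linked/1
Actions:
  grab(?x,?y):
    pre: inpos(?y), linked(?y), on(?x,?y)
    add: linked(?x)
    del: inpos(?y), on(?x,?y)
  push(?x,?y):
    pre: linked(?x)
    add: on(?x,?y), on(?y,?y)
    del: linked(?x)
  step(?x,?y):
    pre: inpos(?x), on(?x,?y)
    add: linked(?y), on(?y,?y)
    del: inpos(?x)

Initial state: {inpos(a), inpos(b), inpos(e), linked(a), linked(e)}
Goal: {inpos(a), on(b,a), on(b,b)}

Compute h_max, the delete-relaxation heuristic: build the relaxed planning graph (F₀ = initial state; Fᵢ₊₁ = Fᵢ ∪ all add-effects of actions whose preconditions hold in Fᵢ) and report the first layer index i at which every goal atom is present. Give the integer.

F0 = init (5 atoms)
F1 = F0 ∪ {on(a,a), on(a,b), on(a,e), on(b,b), on(e,a), on(e,b), on(e,e)}  (12 atoms)
F2 = F1 ∪ {linked(b)}  (13 atoms)
F3 = F2 ∪ {on(b,a), on(b,e)}  (15 atoms)
goal ⊆ F3  ⇒  h_max = 3

3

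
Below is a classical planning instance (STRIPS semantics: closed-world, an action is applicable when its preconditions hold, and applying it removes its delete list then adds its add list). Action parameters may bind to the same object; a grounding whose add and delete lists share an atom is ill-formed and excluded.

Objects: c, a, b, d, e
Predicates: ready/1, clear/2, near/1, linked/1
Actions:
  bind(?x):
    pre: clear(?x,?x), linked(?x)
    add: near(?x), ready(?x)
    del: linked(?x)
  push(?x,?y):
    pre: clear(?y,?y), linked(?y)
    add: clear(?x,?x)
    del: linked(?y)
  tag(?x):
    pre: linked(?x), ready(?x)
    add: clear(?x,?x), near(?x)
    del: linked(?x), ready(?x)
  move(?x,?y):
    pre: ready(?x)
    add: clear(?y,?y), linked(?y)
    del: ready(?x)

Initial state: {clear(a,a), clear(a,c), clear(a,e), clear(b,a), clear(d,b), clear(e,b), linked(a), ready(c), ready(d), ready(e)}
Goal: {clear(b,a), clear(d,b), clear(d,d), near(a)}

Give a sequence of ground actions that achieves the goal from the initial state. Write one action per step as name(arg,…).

1. bind(a)  →  {clear(a,a), clear(a,c), clear(a,e), clear(b,a), clear(d,b), clear(e,b), near(a), ready(a), ready(c), ready(d), ready(e)}
2. move(c,d)  →  {clear(a,a), clear(a,c), clear(a,e), clear(b,a), clear(d,b), clear(d,d), clear(e,b), linked(d), near(a), ready(a), ready(d), ready(e)}

bind(a); move(c,d)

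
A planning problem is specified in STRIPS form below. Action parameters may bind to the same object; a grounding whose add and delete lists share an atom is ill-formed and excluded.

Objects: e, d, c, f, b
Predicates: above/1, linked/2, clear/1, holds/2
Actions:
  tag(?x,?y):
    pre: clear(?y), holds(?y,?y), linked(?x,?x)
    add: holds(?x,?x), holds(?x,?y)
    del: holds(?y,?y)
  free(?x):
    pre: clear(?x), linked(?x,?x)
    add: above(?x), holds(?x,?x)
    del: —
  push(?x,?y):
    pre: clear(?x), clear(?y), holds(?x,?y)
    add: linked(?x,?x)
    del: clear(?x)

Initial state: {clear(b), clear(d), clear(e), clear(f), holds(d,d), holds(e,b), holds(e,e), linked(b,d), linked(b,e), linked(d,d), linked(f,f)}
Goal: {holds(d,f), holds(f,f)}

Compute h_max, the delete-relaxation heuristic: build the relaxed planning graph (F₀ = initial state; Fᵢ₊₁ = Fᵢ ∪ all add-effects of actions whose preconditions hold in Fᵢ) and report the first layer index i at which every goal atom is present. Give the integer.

F0 = init (11 atoms)
F1 = F0 ∪ {above(d), above(f), holds(d,e), holds(f,d), holds(f,e), holds(f,f), linked(e,e)}  (18 atoms)
F2 = F1 ∪ {above(e), holds(d,f), holds(e,d), holds(e,f)}  (22 atoms)
goal ⊆ F2  ⇒  h_max = 2

2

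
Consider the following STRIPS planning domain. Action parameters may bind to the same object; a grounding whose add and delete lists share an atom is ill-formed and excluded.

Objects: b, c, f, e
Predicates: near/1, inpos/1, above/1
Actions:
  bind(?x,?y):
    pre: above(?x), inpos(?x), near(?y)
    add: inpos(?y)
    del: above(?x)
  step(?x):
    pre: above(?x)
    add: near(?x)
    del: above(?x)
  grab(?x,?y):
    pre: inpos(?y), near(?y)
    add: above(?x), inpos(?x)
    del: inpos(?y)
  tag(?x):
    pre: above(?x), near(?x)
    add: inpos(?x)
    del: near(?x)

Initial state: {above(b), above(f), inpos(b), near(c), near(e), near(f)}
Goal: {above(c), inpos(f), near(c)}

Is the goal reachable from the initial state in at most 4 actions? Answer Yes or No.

1. bind(b,f)  →  {above(f), inpos(b), inpos(f), near(c), near(e), near(f)}
2. bind(f,e)  →  {inpos(b), inpos(e), inpos(f), near(c), near(e), near(f)}
3. grab(c,e)  →  {above(c), inpos(b), inpos(c), inpos(f), near(c), near(e), near(f)}
optimal plan length = 3; 3 ≤ 4

Yes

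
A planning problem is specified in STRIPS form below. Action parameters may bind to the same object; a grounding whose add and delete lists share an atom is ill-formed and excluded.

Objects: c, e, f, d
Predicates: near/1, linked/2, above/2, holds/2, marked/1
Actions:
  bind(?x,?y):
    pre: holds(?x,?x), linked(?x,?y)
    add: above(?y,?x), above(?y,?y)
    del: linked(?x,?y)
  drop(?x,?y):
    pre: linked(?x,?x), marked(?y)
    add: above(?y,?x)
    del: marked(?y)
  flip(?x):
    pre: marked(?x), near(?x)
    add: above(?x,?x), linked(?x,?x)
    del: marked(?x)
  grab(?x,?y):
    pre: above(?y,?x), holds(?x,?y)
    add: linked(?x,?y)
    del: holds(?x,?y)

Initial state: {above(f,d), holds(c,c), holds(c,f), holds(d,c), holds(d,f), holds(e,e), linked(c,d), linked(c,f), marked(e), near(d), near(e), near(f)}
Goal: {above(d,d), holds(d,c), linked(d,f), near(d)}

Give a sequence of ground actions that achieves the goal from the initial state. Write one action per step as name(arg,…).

bind(c,d); grab(d,f)

1. bind(c,d)  →  {above(d,c), above(d,d), above(f,d), holds(c,c), holds(c,f), holds(d,c), holds(d,f), holds(e,e), linked(c,f), marked(e), near(d), near(e), near(f)}
2. grab(d,f)  →  {above(d,c), above(d,d), above(f,d), holds(c,c), holds(c,f), holds(d,c), holds(e,e), linked(c,f), linked(d,f), marked(e), near(d), near(e), near(f)}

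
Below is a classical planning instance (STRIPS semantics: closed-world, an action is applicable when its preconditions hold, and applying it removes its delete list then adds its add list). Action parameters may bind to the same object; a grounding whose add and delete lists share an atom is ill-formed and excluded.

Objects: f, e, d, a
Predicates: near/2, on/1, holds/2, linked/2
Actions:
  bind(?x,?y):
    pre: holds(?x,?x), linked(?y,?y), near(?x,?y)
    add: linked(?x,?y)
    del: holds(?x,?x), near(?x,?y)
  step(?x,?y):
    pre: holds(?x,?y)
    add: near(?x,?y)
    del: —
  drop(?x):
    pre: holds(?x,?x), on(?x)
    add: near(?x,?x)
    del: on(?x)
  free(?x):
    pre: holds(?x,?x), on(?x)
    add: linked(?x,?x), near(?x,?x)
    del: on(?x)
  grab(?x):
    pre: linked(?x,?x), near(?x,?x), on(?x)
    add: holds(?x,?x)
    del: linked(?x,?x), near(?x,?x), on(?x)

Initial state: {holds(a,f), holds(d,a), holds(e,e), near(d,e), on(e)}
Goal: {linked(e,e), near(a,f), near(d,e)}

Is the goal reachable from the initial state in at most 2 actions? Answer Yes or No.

Yes

1. step(a,f)  →  {holds(a,f), holds(d,a), holds(e,e), near(a,f), near(d,e), on(e)}
2. free(e)  →  {holds(a,f), holds(d,a), holds(e,e), linked(e,e), near(a,f), near(d,e), near(e,e)}
optimal plan length = 2; 2 ≤ 2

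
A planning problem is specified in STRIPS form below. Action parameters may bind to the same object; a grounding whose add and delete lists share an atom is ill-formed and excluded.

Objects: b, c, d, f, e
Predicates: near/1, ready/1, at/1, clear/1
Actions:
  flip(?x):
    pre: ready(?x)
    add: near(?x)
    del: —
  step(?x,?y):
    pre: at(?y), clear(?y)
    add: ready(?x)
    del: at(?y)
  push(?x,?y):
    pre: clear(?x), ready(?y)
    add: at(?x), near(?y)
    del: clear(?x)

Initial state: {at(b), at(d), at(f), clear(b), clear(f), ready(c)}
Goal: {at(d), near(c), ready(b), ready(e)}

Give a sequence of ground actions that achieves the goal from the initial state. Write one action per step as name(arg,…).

1. flip(c)  →  {at(b), at(d), at(f), clear(b), clear(f), near(c), ready(c)}
2. step(b,b)  →  {at(d), at(f), clear(b), clear(f), near(c), ready(b), ready(c)}
3. step(e,f)  →  {at(d), clear(b), clear(f), near(c), ready(b), ready(c), ready(e)}

flip(c); step(b,b); step(e,f)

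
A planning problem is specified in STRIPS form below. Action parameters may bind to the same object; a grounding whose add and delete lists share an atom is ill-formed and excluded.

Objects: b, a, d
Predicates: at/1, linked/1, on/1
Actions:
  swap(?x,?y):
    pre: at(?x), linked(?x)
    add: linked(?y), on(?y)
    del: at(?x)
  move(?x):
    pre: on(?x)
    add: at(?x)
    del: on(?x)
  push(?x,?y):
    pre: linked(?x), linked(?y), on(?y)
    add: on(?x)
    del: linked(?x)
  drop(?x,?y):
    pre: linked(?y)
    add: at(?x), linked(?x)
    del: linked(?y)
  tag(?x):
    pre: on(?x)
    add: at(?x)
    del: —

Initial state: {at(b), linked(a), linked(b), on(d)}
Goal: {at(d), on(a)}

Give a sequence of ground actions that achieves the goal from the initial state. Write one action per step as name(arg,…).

swap(b,a); move(d)

1. swap(b,a)  →  {linked(a), linked(b), on(a), on(d)}
2. move(d)  →  {at(d), linked(a), linked(b), on(a)}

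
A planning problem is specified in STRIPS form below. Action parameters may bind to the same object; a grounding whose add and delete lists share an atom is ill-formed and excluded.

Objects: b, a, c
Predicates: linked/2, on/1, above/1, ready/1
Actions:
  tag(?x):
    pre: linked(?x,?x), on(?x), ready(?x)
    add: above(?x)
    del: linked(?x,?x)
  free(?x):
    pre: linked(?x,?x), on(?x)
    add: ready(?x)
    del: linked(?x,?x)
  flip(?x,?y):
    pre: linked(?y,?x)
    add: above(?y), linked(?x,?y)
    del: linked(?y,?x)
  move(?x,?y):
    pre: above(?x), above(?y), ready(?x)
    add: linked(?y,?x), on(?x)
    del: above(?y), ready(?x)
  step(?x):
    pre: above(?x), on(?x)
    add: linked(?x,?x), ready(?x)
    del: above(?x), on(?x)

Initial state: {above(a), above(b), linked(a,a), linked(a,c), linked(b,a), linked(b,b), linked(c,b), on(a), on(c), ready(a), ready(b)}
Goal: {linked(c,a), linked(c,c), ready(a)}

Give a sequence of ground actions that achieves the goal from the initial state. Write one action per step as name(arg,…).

flip(b,c); flip(c,a); step(c)

1. flip(b,c)  →  {above(a), above(b), above(c), linked(a,a), linked(a,c), linked(b,a), linked(b,b), linked(b,c), on(a), on(c), ready(a), ready(b)}
2. flip(c,a)  →  {above(a), above(b), above(c), linked(a,a), linked(b,a), linked(b,b), linked(b,c), linked(c,a), on(a), on(c), ready(a), ready(b)}
3. step(c)  →  {above(a), above(b), linked(a,a), linked(b,a), linked(b,b), linked(b,c), linked(c,a), linked(c,c), on(a), ready(a), ready(b), ready(c)}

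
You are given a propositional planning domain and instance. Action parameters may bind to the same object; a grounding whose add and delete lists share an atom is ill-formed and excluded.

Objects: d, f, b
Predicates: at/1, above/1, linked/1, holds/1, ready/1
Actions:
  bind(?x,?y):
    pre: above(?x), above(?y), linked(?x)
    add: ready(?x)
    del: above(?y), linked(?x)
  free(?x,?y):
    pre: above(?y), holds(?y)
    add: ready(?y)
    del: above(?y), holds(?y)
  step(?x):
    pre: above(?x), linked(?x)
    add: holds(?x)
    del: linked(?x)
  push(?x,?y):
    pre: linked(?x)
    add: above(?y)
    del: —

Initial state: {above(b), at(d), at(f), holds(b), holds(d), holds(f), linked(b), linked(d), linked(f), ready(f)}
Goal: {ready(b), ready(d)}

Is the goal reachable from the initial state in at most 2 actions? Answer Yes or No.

No

1. bind(b,b)  →  {at(d), at(f), holds(b), holds(d), holds(f), linked(d), linked(f), ready(b), ready(f)}
2. push(d,d)  →  {above(d), at(d), at(f), holds(b), holds(d), holds(f), linked(d), linked(f), ready(b), ready(f)}
3. bind(d,d)  →  {at(d), at(f), holds(b), holds(d), holds(f), linked(f), ready(b), ready(d), ready(f)}
optimal plan length = 3; 3 > 2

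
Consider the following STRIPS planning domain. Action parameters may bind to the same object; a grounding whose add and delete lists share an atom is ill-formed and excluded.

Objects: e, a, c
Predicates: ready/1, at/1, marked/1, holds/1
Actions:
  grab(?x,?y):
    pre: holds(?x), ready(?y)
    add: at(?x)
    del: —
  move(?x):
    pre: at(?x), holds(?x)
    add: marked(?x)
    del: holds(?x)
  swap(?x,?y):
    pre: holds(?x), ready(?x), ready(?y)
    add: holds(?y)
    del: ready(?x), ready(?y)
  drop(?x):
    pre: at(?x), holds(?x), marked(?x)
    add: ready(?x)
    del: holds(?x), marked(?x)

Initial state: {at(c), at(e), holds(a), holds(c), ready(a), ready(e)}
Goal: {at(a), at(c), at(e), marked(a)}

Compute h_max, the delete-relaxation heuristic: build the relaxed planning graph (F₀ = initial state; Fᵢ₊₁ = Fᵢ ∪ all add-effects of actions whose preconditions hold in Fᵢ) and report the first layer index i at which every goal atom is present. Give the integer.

2

F0 = init (6 atoms)
F1 = F0 ∪ {at(a), holds(e), marked(c)}  (9 atoms)
F2 = F1 ∪ {marked(a), marked(e), ready(c)}  (12 atoms)
goal ⊆ F2  ⇒  h_max = 2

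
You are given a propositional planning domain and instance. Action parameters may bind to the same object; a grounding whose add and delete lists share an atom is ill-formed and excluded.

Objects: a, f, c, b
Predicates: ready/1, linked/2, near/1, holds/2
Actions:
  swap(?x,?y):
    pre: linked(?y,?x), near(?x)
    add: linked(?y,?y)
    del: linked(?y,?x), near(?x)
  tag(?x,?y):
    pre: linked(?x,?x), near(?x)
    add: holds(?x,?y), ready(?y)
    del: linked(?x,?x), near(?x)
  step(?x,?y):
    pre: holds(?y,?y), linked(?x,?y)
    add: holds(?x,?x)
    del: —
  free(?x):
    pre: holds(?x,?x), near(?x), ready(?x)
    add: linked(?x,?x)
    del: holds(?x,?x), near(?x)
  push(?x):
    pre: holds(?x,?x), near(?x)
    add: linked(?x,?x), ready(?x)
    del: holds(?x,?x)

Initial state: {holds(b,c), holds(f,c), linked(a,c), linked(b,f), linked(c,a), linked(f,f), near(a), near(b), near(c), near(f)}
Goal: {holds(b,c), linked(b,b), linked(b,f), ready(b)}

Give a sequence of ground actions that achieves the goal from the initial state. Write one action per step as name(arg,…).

tag(f,f); step(b,f); push(b)

1. tag(f,f)  →  {holds(b,c), holds(f,c), holds(f,f), linked(a,c), linked(b,f), linked(c,a), near(a), near(b), near(c), ready(f)}
2. step(b,f)  →  {holds(b,b), holds(b,c), holds(f,c), holds(f,f), linked(a,c), linked(b,f), linked(c,a), near(a), near(b), near(c), ready(f)}
3. push(b)  →  {holds(b,c), holds(f,c), holds(f,f), linked(a,c), linked(b,b), linked(b,f), linked(c,a), near(a), near(b), near(c), ready(b), ready(f)}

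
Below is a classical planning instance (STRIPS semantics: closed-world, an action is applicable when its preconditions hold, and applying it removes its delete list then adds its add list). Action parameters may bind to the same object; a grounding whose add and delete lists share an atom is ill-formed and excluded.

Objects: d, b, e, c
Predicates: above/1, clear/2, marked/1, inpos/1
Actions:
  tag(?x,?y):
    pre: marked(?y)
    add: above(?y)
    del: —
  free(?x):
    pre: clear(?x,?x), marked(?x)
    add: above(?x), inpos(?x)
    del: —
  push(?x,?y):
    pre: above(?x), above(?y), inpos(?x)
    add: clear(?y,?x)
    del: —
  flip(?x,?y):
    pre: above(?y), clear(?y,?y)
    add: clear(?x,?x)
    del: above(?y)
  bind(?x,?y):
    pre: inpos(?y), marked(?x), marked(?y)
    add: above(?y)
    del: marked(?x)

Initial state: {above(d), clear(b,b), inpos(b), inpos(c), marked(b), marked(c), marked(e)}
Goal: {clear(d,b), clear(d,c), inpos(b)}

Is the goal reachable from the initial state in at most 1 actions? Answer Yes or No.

No

1. tag(d,b)  →  {above(b), above(d), clear(b,b), inpos(b), inpos(c), marked(b), marked(c), marked(e)}
2. tag(d,c)  →  {above(b), above(c), above(d), clear(b,b), inpos(b), inpos(c), marked(b), marked(c), marked(e)}
3. push(b,d)  →  {above(b), above(c), above(d), clear(b,b), clear(d,b), inpos(b), inpos(c), marked(b), marked(c), marked(e)}
4. push(c,d)  →  {above(b), above(c), above(d), clear(b,b), clear(d,b), clear(d,c), inpos(b), inpos(c), marked(b), marked(c), marked(e)}
optimal plan length = 4; 4 > 1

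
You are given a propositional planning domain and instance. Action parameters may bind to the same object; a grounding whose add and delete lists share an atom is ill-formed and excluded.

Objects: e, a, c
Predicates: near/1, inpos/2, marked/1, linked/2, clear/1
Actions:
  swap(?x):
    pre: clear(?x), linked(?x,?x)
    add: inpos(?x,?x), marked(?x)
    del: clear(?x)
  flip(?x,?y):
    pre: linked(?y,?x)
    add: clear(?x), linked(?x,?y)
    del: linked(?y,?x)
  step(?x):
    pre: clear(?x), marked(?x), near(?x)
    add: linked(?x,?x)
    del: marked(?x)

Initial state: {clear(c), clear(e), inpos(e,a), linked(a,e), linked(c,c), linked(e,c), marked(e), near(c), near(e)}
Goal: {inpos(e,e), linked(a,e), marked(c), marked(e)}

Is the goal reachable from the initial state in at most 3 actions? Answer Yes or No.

Yes

1. swap(c)  →  {clear(e), inpos(c,c), inpos(e,a), linked(a,e), linked(c,c), linked(e,c), marked(c), marked(e), near(c), near(e)}
2. step(e)  →  {clear(e), inpos(c,c), inpos(e,a), linked(a,e), linked(c,c), linked(e,c), linked(e,e), marked(c), near(c), near(e)}
3. swap(e)  →  {inpos(c,c), inpos(e,a), inpos(e,e), linked(a,e), linked(c,c), linked(e,c), linked(e,e), marked(c), marked(e), near(c), near(e)}
optimal plan length = 3; 3 ≤ 3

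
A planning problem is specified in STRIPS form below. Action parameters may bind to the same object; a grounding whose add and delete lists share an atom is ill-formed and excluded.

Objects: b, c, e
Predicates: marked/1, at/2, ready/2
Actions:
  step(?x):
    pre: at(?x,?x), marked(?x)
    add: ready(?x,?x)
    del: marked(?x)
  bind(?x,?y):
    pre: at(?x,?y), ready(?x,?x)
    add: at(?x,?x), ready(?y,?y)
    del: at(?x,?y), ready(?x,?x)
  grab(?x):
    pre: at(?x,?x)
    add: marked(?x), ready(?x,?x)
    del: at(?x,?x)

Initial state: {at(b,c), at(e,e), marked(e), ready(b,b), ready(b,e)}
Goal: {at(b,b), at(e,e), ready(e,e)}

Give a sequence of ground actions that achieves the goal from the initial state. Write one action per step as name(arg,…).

1. step(e)  →  {at(b,c), at(e,e), ready(b,b), ready(b,e), ready(e,e)}
2. bind(b,c)  →  {at(b,b), at(e,e), ready(b,e), ready(c,c), ready(e,e)}

step(e); bind(b,c)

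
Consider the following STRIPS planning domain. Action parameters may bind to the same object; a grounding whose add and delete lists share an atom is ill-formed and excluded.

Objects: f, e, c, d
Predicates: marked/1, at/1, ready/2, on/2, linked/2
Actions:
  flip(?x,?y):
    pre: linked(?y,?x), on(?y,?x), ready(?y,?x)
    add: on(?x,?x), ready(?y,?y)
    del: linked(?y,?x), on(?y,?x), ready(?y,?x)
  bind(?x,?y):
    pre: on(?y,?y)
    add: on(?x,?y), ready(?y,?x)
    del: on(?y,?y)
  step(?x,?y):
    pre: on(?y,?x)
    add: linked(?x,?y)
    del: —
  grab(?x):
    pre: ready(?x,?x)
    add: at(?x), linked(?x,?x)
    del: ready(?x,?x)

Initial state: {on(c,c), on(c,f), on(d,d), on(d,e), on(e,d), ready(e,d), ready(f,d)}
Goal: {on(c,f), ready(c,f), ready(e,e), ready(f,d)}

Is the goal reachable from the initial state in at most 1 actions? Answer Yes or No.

No

1. bind(f,c)  →  {on(c,f), on(d,d), on(d,e), on(e,d), on(f,c), ready(c,f), ready(e,d), ready(f,d)}
2. step(e,d)  →  {linked(e,d), on(c,f), on(d,d), on(d,e), on(e,d), on(f,c), ready(c,f), ready(e,d), ready(f,d)}
3. flip(d,e)  →  {on(c,f), on(d,d), on(d,e), on(f,c), ready(c,f), ready(e,e), ready(f,d)}
optimal plan length = 3; 3 > 1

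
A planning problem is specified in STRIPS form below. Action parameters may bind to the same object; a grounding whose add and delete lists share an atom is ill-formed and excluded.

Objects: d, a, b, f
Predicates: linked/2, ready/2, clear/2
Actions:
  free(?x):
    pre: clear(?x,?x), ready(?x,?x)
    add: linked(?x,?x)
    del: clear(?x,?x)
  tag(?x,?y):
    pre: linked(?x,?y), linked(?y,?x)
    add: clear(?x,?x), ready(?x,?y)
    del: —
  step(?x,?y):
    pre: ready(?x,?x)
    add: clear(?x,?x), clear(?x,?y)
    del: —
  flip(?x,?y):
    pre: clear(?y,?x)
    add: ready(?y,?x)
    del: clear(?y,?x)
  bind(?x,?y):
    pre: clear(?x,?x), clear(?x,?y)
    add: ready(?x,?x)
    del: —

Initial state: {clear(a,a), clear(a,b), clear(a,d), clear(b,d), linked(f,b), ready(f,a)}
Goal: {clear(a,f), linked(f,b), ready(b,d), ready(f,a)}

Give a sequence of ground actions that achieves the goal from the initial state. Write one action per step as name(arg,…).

flip(d,b); flip(a,a); step(a,f)

1. flip(d,b)  →  {clear(a,a), clear(a,b), clear(a,d), linked(f,b), ready(b,d), ready(f,a)}
2. flip(a,a)  →  {clear(a,b), clear(a,d), linked(f,b), ready(a,a), ready(b,d), ready(f,a)}
3. step(a,f)  →  {clear(a,a), clear(a,b), clear(a,d), clear(a,f), linked(f,b), ready(a,a), ready(b,d), ready(f,a)}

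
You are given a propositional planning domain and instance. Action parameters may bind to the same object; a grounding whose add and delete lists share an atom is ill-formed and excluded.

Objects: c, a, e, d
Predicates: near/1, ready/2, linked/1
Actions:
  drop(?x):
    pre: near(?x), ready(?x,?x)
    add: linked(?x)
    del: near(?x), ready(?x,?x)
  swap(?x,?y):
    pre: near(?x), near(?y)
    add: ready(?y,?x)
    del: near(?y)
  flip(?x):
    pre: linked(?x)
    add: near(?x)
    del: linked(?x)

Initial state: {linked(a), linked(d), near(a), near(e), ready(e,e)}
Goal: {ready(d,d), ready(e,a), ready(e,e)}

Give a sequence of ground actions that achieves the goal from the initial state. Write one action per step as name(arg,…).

swap(a,e); flip(d); swap(d,d)

1. swap(a,e)  →  {linked(a), linked(d), near(a), ready(e,a), ready(e,e)}
2. flip(d)  →  {linked(a), near(a), near(d), ready(e,a), ready(e,e)}
3. swap(d,d)  →  {linked(a), near(a), ready(d,d), ready(e,a), ready(e,e)}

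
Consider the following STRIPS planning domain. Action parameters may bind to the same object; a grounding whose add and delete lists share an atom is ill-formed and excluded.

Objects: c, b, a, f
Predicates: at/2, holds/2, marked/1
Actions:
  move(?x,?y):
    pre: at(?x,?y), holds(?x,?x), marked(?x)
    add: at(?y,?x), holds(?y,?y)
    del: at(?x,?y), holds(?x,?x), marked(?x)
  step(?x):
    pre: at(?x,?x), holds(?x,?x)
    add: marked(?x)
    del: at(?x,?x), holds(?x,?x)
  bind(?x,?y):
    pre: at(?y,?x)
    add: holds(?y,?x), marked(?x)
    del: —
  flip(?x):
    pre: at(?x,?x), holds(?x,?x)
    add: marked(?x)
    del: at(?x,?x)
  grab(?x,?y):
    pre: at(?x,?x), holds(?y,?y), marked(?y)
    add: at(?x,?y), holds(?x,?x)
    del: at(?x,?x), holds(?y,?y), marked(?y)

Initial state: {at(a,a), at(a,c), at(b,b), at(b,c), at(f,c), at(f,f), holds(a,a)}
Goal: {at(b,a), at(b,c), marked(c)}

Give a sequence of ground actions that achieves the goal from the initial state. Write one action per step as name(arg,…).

1. bind(c,b)  →  {at(a,a), at(a,c), at(b,b), at(b,c), at(f,c), at(f,f), holds(a,a), holds(b,c), marked(c)}
2. bind(a,a)  →  {at(a,a), at(a,c), at(b,b), at(b,c), at(f,c), at(f,f), holds(a,a), holds(b,c), marked(a), marked(c)}
3. grab(b,a)  →  {at(a,a), at(a,c), at(b,a), at(b,c), at(f,c), at(f,f), holds(b,b), holds(b,c), marked(c)}

bind(c,b); bind(a,a); grab(b,a)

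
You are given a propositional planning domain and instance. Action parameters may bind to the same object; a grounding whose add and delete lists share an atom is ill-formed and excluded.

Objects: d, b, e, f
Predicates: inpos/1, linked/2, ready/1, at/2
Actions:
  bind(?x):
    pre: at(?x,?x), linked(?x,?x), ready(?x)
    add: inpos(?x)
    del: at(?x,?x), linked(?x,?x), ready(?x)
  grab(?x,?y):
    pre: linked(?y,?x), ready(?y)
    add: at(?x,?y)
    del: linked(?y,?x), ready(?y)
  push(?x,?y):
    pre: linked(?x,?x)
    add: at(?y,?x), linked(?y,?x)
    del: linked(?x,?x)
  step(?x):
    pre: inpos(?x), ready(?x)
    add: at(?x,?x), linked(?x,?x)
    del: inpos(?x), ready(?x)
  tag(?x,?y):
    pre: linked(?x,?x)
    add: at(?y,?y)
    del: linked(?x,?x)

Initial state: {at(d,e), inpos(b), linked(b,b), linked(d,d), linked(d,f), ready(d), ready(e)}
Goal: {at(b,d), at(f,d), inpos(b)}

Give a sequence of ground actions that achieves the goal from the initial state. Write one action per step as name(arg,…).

1. grab(f,d)  →  {at(d,e), at(f,d), inpos(b), linked(b,b), linked(d,d), ready(e)}
2. push(d,b)  →  {at(b,d), at(d,e), at(f,d), inpos(b), linked(b,b), linked(b,d), ready(e)}

grab(f,d); push(d,b)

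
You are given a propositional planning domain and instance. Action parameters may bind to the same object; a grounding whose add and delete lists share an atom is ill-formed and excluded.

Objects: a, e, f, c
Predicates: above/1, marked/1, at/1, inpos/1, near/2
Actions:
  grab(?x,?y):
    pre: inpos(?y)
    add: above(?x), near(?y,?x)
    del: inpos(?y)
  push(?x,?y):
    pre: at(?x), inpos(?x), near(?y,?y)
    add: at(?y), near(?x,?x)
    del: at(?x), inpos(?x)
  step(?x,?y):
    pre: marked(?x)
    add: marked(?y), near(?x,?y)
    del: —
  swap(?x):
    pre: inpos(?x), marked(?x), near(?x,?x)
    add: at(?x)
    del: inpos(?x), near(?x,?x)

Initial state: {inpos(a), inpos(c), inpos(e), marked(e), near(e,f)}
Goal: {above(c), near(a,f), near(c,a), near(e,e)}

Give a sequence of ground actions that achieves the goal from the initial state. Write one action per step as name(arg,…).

grab(a,c); grab(f,a); grab(c,e); step(e,e)

1. grab(a,c)  →  {above(a), inpos(a), inpos(e), marked(e), near(c,a), near(e,f)}
2. grab(f,a)  →  {above(a), above(f), inpos(e), marked(e), near(a,f), near(c,a), near(e,f)}
3. grab(c,e)  →  {above(a), above(c), above(f), marked(e), near(a,f), near(c,a), near(e,c), near(e,f)}
4. step(e,e)  →  {above(a), above(c), above(f), marked(e), near(a,f), near(c,a), near(e,c), near(e,e), near(e,f)}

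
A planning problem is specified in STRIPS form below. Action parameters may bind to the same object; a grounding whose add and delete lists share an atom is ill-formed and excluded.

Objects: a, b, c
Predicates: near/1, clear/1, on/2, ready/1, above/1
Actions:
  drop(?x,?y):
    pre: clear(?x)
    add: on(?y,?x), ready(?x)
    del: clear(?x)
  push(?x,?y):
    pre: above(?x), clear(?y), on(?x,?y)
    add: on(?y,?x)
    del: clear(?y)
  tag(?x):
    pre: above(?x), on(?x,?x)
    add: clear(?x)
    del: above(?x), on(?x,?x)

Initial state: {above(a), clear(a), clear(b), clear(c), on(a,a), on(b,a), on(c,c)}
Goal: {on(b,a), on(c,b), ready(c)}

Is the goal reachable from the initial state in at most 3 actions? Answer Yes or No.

Yes

1. drop(b,c)  →  {above(a), clear(a), clear(c), on(a,a), on(b,a), on(c,b), on(c,c), ready(b)}
2. drop(c,a)  →  {above(a), clear(a), on(a,a), on(a,c), on(b,a), on(c,b), on(c,c), ready(b), ready(c)}
optimal plan length = 2; 2 ≤ 3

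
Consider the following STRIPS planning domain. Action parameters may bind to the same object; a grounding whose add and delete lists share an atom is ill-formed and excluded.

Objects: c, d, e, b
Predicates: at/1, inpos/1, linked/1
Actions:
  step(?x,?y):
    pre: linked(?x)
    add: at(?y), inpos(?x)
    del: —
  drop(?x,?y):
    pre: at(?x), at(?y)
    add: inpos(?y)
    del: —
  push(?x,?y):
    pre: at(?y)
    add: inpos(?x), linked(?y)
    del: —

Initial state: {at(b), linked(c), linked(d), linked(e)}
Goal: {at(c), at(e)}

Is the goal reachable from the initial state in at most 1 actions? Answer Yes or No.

No

1. step(c,c)  →  {at(b), at(c), inpos(c), linked(c), linked(d), linked(e)}
2. step(c,e)  →  {at(b), at(c), at(e), inpos(c), linked(c), linked(d), linked(e)}
optimal plan length = 2; 2 > 1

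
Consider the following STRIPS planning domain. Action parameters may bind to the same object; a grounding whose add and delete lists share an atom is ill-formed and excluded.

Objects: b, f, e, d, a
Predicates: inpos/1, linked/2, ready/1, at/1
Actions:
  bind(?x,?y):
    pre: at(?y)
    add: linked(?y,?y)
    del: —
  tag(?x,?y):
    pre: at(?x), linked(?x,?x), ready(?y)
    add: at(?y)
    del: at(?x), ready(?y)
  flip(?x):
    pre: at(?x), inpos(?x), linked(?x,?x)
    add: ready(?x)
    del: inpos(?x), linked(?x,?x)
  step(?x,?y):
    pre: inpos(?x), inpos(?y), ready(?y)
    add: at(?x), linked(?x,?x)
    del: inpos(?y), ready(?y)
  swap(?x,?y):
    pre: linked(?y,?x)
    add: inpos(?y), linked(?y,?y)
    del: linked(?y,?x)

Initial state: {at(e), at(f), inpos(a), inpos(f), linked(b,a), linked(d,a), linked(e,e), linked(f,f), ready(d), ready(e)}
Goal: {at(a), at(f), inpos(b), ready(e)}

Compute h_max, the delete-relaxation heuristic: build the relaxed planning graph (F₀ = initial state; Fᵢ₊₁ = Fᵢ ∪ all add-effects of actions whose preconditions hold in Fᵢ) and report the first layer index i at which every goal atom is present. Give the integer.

F0 = init (10 atoms)
F1 = F0 ∪ {at(d), inpos(b), inpos(d), linked(b,b), linked(d,d), ready(f)}  (16 atoms)
F2 = F1 ∪ {at(a), at(b), linked(a,a)}  (19 atoms)
goal ⊆ F2  ⇒  h_max = 2

2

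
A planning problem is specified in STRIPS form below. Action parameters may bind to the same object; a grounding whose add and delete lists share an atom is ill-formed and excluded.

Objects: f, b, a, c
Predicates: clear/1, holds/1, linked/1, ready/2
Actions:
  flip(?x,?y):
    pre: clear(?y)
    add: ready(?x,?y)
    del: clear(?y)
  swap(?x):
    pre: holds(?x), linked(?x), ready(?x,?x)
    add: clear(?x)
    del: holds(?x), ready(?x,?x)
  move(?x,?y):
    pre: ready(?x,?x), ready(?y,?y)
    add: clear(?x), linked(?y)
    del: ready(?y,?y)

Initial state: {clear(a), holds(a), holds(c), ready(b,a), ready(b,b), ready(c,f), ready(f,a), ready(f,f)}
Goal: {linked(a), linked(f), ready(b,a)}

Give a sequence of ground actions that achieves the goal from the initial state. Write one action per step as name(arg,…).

1. flip(a,a)  →  {holds(a), holds(c), ready(a,a), ready(b,a), ready(b,b), ready(c,f), ready(f,a), ready(f,f)}
2. move(f,f)  →  {clear(f), holds(a), holds(c), linked(f), ready(a,a), ready(b,a), ready(b,b), ready(c,f), ready(f,a)}
3. move(b,a)  →  {clear(b), clear(f), holds(a), holds(c), linked(a), linked(f), ready(b,a), ready(b,b), ready(c,f), ready(f,a)}

flip(a,a); move(f,f); move(b,a)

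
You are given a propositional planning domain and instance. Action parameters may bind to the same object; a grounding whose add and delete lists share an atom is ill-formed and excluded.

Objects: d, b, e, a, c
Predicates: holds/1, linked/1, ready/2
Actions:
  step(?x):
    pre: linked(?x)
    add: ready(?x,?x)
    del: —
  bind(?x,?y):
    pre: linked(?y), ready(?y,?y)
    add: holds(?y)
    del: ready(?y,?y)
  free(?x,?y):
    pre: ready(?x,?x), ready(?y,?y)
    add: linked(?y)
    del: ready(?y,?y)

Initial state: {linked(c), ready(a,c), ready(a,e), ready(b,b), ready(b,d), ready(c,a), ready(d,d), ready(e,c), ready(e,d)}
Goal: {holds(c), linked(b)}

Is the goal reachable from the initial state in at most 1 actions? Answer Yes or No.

No

1. step(c)  →  {linked(c), ready(a,c), ready(a,e), ready(b,b), ready(b,d), ready(c,a), ready(c,c), ready(d,d), ready(e,c), ready(e,d)}
2. bind(d,c)  →  {holds(c), linked(c), ready(a,c), ready(a,e), ready(b,b), ready(b,d), ready(c,a), ready(d,d), ready(e,c), ready(e,d)}
3. free(d,b)  →  {holds(c), linked(b), linked(c), ready(a,c), ready(a,e), ready(b,d), ready(c,a), ready(d,d), ready(e,c), ready(e,d)}
optimal plan length = 3; 3 > 1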